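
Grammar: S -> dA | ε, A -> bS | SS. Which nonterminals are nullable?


A nonterminal is nullable iff some alternative derives ε (directly, or every symbol in it is nullable)
Nullable: {A, S}


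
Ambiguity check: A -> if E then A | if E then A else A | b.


dangling else: 'if E then if E then b else b' parses two ways
Ambiguous


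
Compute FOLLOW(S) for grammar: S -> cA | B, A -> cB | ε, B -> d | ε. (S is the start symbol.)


$ ∈ FOLLOW(S). For each A -> αBβ: add FIRST(β)\{ε} to FOLLOW(B); if β nullable, add FOLLOW(A).
FOLLOW(S) = {$}


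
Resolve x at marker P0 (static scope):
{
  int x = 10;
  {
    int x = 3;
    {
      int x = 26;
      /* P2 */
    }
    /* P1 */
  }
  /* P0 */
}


x declared in the same block as P0
x = 10


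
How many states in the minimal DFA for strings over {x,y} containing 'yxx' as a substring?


KMP-style automaton: 3 progress states + 1 absorbing accept = 4
Minimal DFA: 4 states


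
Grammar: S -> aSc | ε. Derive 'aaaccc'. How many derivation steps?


Derivation: S => aSc => aaScc => aaaSccc => aaaccc
Steps: 4


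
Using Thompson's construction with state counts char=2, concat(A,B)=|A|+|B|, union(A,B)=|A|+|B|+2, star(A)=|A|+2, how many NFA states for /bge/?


Syntax tree has 3 char leaf(s), 0 union(s), 0 star(s)
chars contribute 3×2 = 6; each union adds +2; each star adds +2
Total: 6 + 0 + 0 = 6 states


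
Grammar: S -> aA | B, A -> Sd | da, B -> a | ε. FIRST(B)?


Per alternative of B: FIRST(a) = {a}; FIRST(ε) = {ε}
FIRST(B) = {a, ε}


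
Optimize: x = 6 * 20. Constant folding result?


6 * 20 = 120 at compile time
Optimized: x = 120


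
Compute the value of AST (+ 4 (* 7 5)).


Evaluate inner: (* 7 5) = 35
Evaluate root: (+ 4 35) = 39
Result: 39


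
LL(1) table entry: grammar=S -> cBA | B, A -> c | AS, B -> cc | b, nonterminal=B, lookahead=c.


For [B, c]: 'c' ∈ FIRST(cc)
Entry: B -> cc


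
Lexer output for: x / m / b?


Scan left to right, longest-match per lexeme
Tokens: ID(x), OP(/), ID(m), OP(/), ID(b)


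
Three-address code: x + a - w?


Break into single-operator statements:
t1 = x + a
t2 = t1 - w


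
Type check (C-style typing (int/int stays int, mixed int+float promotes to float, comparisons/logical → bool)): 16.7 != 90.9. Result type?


Operand types: float != float
Rule: comparison yields bool
Result type: bool


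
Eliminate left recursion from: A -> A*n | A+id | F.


Left-recursive alternatives: A*n, A+id; non-recursive: F
Introduce A': A -> FA', A' -> *nA' | +idA' | ε


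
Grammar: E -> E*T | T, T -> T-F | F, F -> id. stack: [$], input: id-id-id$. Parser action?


no handle on stack; shift 'id'
Action: shift


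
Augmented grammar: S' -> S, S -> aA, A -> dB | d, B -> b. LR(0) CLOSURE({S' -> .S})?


Start: S' -> .S
For each item with dot before a nonterminal B, add B -> .γ for every B-production
Closure: [S' -> .S, S -> .aA]


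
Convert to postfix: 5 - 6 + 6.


Left to right (same or higher precedence on left)
Postfix: 5 6 - 6 +


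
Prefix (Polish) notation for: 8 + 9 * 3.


'*' binds tighter: tree is (+ 8 (* 9 3))
Prefix: + 8 * 9 3


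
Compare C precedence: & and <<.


'<<' is shift (level 8); '&' is bitwise AND (level 5)
Higher level binds tighter
'<<' has higher precedence than '&'


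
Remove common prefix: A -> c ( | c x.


Common prefix: 'c'
Factored: A -> c A', A' -> ( | x


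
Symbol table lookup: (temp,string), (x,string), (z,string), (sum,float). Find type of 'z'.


Lookup 'z' → type string


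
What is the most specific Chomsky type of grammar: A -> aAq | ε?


Single nonterminal LHS, but a^n q^n is not regular
Classification: Type 2 (Context-Free)


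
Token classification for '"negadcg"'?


Pattern: double-quoted sequence
Type: STRING_LITERAL


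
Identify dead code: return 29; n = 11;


statement follows a return and is unreachable
Dead: 'n = 11'


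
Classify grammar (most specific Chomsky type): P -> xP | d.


Right-linear: every RHS is a terminal or a terminal followed by one nonterminal
Classification: Type 3 (Regular)


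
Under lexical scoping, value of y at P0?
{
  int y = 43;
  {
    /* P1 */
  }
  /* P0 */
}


y declared in the same block as P0
y = 43


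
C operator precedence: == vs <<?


'<<' is shift (level 8); '==' is equality (level 6)
Higher level binds tighter
'<<' has higher precedence than '=='


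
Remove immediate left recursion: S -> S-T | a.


Left-recursive alternatives: S-T; non-recursive: a
Introduce S': S -> aS', S' -> -TS' | ε


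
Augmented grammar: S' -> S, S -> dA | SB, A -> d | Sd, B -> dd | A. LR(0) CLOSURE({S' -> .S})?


Start: S' -> .S
For each item with dot before a nonterminal B, add B -> .γ for every B-production
Closure: [S' -> .S, S -> .dA, S -> .SB]


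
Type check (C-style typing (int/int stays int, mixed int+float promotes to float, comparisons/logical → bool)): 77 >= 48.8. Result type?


Operand types: int >= float
Rule: comparison yields bool
Result type: bool


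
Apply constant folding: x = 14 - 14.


14 - 14 = 0 at compile time
Optimized: x = 0


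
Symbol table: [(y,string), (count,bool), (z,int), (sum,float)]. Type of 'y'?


Lookup 'y' → type string


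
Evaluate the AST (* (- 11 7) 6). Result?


Evaluate inner: (- 11 7) = 4
Evaluate root: (* 4 6) = 24
Result: 24


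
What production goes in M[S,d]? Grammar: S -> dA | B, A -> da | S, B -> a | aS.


For [S, d]: 'd' ∈ FIRST(dA)
Entry: S -> dA


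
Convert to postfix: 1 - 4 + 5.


Left to right (same or higher precedence on left)
Postfix: 1 4 - 5 +


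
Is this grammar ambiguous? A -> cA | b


right-linear, alternatives start with distinct terminals 'c' vs 'b': unique leftmost derivation
Unambiguous


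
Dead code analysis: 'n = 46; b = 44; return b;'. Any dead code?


n is assigned but never read
Dead: 'n = 46'


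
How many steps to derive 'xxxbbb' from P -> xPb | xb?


Derivation: P => xPb => xxPbb => xxxbbb
Steps: 3


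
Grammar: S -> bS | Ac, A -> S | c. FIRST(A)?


Per alternative of A: FIRST(S) = {b, c}; FIRST(c) = {c}
FIRST(A) = {b, c}


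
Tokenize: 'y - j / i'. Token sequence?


Scan left to right, longest-match per lexeme
Tokens: ID(y), OP(-), ID(j), OP(/), ID(i)


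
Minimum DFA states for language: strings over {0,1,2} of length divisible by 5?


Track length mod 5: states 0..4, accept at 0
Minimal DFA: 5 states


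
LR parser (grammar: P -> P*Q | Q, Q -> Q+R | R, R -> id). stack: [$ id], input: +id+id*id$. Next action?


'id' on top is the handle for R -> id
Action: reduce (R -> id)


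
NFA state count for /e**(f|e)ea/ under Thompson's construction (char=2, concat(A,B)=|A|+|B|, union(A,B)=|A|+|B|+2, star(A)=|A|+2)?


Syntax tree has 5 char leaf(s), 1 union(s), 2 star(s)
chars contribute 5×2 = 10; each union adds +2; each star adds +2
Total: 10 + 2 + 4 = 16 states


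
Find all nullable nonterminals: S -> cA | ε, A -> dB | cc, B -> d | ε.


A nonterminal is nullable iff some alternative derives ε (directly, or every symbol in it is nullable)
Nullable: {B, S}


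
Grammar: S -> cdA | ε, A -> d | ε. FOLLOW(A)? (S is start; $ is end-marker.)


$ ∈ FOLLOW(S). For each A -> αBβ: add FIRST(β)\{ε} to FOLLOW(B); if β nullable, add FOLLOW(A).
FOLLOW(A) = {$}


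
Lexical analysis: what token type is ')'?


Pattern: delimiter/punctuation
Type: PUNCTUATION


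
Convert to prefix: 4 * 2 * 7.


left-to-right (same/higher precedence on left): tree is (* (* 4 2) 7)
Prefix: * * 4 2 7


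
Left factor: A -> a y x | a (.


Common prefix: 'a'
Factored: A -> a A', A' -> y x | (


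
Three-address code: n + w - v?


Break into single-operator statements:
t1 = n + w
t2 = t1 - v


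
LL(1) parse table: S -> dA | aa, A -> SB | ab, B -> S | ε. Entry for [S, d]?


For [S, d]: 'd' ∈ FIRST(dA)
Entry: S -> dA


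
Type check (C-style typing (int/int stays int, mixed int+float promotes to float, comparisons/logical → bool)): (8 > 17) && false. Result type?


Operand types: bool && bool
Rule: logical operators take bool operands and yield bool
Result type: bool


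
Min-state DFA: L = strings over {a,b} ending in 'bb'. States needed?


Track the longest suffix of input matching a prefix of 'bb': 3 classes (prefixes of length 0..2)
Minimal DFA: 3 states


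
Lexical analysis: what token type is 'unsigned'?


Pattern: reserved word
Type: KEYWORD


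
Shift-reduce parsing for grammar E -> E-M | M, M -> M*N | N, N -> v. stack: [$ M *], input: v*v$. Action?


no handle; shift 'v'
Action: shift


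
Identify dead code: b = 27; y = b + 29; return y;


b is read by y's definition; y is returned
No dead code


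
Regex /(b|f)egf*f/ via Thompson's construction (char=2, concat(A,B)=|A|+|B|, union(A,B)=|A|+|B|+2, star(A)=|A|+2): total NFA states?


Syntax tree has 6 char leaf(s), 1 union(s), 1 star(s)
chars contribute 6×2 = 12; each union adds +2; each star adds +2
Total: 12 + 2 + 2 = 16 states


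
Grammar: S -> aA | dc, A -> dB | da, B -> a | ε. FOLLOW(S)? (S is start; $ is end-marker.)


$ ∈ FOLLOW(S). For each A -> αBβ: add FIRST(β)\{ε} to FOLLOW(B); if β nullable, add FOLLOW(A).
FOLLOW(S) = {$}


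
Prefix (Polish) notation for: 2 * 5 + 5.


left-to-right (same/higher precedence on left): tree is (+ (* 2 5) 5)
Prefix: + * 2 5 5


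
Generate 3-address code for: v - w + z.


Break into single-operator statements:
t1 = v - w
t2 = t1 + z


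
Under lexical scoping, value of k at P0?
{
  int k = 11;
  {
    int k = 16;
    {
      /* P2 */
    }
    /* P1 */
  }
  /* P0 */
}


k declared in the same block as P0
k = 11


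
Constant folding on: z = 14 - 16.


14 - 16 = -2 at compile time
Optimized: z = -2


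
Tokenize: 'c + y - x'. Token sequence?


Scan left to right, longest-match per lexeme
Tokens: ID(c), OP(+), ID(y), OP(-), ID(x)


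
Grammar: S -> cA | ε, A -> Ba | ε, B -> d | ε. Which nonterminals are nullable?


A nonterminal is nullable iff some alternative derives ε (directly, or every symbol in it is nullable)
Nullable: {A, B, S}


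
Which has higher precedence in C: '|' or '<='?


'<=' is relational (level 7); '|' is bitwise OR (level 3)
Higher level binds tighter
'<=' has higher precedence than '|'


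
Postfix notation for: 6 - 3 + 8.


Left to right (same or higher precedence on left)
Postfix: 6 3 - 8 +


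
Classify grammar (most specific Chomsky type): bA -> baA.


LHS has context (more than one symbol) and |LHS| ≤ |RHS|
Classification: Type 1 (Context-Sensitive)


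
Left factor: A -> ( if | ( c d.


Common prefix: '('
Factored: A -> ( A', A' -> if | c d


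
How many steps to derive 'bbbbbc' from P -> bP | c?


Derivation: P => bP => bbP => bbbP => bbbbP => bbbbbP => bbbbbc
Steps: 6


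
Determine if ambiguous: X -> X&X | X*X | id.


'id&id*id' has two parse trees (no precedence encoded between & and *)
Ambiguous


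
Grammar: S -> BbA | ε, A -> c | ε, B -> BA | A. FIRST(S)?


Per alternative of S: FIRST(BbA) = {b, c}; FIRST(ε) = {ε}
FIRST(S) = {b, c, ε}


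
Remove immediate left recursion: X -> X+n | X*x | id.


Left-recursive alternatives: X+n, X*x; non-recursive: id
Introduce X': X -> idX', X' -> +nX' | *xX' | ε


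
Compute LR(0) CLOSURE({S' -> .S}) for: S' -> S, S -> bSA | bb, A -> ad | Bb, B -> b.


Start: S' -> .S
For each item with dot before a nonterminal B, add B -> .γ for every B-production
Closure: [S' -> .S, S -> .bSA, S -> .bb]


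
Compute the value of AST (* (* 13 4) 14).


Evaluate inner: (* 13 4) = 52
Evaluate root: (* 52 14) = 728
Result: 728


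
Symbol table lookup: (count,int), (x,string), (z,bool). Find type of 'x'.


Lookup 'x' → type string


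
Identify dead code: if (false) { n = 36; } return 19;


condition is constant false, so the whole block is unreachable
Dead: 'if (false) { n = 36; }'


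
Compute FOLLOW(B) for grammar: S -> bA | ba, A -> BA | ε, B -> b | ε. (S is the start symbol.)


$ ∈ FOLLOW(S). For each A -> αBβ: add FIRST(β)\{ε} to FOLLOW(B); if β nullable, add FOLLOW(A).
FOLLOW(B) = {$, b}


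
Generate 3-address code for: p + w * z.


Break into single-operator statements:
t1 = w * z
t2 = p + t1


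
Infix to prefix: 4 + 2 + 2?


left-to-right (same/higher precedence on left): tree is (+ (+ 4 2) 2)
Prefix: + + 4 2 2


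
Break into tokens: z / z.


Scan left to right, longest-match per lexeme
Tokens: ID(z), OP(/), ID(z)


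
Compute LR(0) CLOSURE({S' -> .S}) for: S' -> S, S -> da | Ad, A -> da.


Start: S' -> .S
For each item with dot before a nonterminal B, add B -> .γ for every B-production
Closure: [S' -> .S, S -> .da, S -> .Ad, A -> .da]


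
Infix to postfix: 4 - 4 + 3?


Left to right (same or higher precedence on left)
Postfix: 4 4 - 3 +


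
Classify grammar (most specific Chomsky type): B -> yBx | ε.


Single nonterminal LHS, but y^n x^n is not regular
Classification: Type 2 (Context-Free)


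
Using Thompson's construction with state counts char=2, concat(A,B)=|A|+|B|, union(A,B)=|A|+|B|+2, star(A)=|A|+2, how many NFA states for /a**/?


Syntax tree has 1 char leaf(s), 0 union(s), 2 star(s)
chars contribute 1×2 = 2; each union adds +2; each star adds +2
Total: 2 + 0 + 4 = 6 states


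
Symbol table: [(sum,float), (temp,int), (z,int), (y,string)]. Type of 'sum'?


Lookup 'sum' → type float


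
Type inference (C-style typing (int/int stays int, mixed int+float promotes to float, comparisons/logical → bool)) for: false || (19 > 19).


Operand types: bool || bool
Rule: logical operators take bool operands and yield bool
Result type: bool


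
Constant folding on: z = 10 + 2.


10 + 2 = 12 at compile time
Optimized: z = 12


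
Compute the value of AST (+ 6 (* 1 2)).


Evaluate inner: (* 1 2) = 2
Evaluate root: (+ 6 2) = 8
Result: 8


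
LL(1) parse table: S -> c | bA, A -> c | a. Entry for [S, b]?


For [S, b]: 'b' ∈ FIRST(bA)
Entry: S -> bA


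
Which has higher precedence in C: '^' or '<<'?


'<<' is shift (level 8); '^' is bitwise XOR (level 4)
Higher level binds tighter
'<<' has higher precedence than '^'


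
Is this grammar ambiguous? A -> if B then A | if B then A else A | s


dangling else: 'if B then if B then s else s' parses two ways
Ambiguous


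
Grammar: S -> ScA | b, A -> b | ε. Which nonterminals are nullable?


A nonterminal is nullable iff some alternative derives ε (directly, or every symbol in it is nullable)
Nullable: {A}


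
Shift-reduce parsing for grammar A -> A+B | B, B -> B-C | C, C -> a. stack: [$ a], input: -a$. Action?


'a' on top is the handle for C -> a
Action: reduce (C -> a)


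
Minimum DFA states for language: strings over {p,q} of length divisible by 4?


Track length mod 4: states 0..3, accept at 0
Minimal DFA: 4 states


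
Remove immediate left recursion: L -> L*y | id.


Left-recursive alternatives: L*y; non-recursive: id
Introduce L': L -> idL', L' -> *yL' | ε


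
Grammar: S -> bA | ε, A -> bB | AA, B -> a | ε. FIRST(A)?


Per alternative of A: FIRST(bB) = {b}; FIRST(AA) = {b}
FIRST(A) = {b}


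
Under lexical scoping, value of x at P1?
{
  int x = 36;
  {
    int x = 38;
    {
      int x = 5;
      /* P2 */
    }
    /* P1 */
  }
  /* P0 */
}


x declared in the same block as P1
x = 38


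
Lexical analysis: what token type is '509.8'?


Pattern: digits with a decimal point
Type: FLOAT_LITERAL


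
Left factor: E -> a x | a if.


Common prefix: 'a'
Factored: E -> a E', E' -> x | if


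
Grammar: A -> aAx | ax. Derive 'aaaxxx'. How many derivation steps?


Derivation: A => aAx => aaAxx => aaaxxx
Steps: 3


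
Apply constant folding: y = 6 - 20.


6 - 20 = -14 at compile time
Optimized: y = -14


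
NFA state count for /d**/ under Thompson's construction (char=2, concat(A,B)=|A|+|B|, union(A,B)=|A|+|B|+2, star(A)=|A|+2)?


Syntax tree has 1 char leaf(s), 0 union(s), 2 star(s)
chars contribute 1×2 = 2; each union adds +2; each star adds +2
Total: 2 + 0 + 4 = 6 states


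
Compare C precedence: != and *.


'*' is multiplicative (level 10); '!=' is equality (level 6)
Higher level binds tighter
'*' has higher precedence than '!='


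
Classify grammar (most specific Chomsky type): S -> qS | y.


Right-linear: every RHS is a terminal or a terminal followed by one nonterminal
Classification: Type 3 (Regular)


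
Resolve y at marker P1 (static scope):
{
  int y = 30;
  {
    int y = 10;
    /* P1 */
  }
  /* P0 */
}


y declared in the same block as P1
y = 10


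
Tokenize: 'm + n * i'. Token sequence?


Scan left to right, longest-match per lexeme
Tokens: ID(m), OP(+), ID(n), OP(*), ID(i)


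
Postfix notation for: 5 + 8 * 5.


* has higher precedence, evaluate 8*5 first
Postfix: 5 8 5 * +


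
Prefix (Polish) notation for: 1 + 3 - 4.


left-to-right (same/higher precedence on left): tree is (- (+ 1 3) 4)
Prefix: - + 1 3 4


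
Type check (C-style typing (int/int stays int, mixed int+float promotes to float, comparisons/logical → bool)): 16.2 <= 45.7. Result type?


Operand types: float <= float
Rule: comparison yields bool
Result type: bool


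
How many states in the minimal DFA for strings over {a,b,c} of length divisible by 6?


Track length mod 6: states 0..5, accept at 0
Minimal DFA: 6 states


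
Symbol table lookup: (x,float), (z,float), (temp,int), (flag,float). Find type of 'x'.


Lookup 'x' → type float


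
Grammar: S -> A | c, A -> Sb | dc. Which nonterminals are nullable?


A nonterminal is nullable iff some alternative derives ε (directly, or every symbol in it is nullable)
Nullable: {}


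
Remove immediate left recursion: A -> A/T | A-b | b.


Left-recursive alternatives: A/T, A-b; non-recursive: b
Introduce A': A -> bA', A' -> /TA' | -bA' | ε


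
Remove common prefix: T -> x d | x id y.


Common prefix: 'x'
Factored: T -> x T', T' -> d | id y


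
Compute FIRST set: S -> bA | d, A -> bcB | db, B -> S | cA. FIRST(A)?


Per alternative of A: FIRST(bcB) = {b}; FIRST(db) = {d}
FIRST(A) = {b, d}


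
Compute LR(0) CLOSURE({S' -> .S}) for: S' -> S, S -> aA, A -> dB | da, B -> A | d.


Start: S' -> .S
For each item with dot before a nonterminal B, add B -> .γ for every B-production
Closure: [S' -> .S, S -> .aA]


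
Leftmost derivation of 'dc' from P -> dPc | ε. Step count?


Derivation: P => dPc => dc
Steps: 2


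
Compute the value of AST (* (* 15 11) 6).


Evaluate inner: (* 15 11) = 165
Evaluate root: (* 165 6) = 990
Result: 990


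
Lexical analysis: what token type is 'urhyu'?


Pattern: letter/underscore followed by alphanumerics, not a keyword
Type: IDENTIFIER


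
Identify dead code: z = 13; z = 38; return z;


first assignment to z is overwritten before any read
Dead: 'z = 13'


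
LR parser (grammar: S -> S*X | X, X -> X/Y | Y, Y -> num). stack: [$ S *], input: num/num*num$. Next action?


no handle ('S*' is not any RHS); shift 'num'
Action: shift


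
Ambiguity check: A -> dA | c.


right-linear, alternatives start with distinct terminals 'd' vs 'c': unique leftmost derivation
Unambiguous


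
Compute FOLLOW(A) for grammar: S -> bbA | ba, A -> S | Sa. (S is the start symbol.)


$ ∈ FOLLOW(S). For each A -> αBβ: add FIRST(β)\{ε} to FOLLOW(B); if β nullable, add FOLLOW(A).
FOLLOW(A) = {$, a}


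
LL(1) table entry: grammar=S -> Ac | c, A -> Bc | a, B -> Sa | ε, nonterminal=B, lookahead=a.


For [B, a]: 'a' ∈ FIRST(Sa)
Entry: B -> Sa


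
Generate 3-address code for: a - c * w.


Break into single-operator statements:
t1 = c * w
t2 = a - t1


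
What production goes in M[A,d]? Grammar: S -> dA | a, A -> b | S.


For [A, d]: 'd' ∈ FIRST(S)
Entry: A -> S


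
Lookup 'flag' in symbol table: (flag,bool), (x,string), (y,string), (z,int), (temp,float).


Lookup 'flag' → type bool


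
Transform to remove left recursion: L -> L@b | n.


Left-recursive alternatives: L@b; non-recursive: n
Introduce L': L -> nL', L' -> @bL' | ε


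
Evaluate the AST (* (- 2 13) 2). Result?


Evaluate inner: (- 2 13) = -11
Evaluate root: (* -11 2) = -22
Result: -22


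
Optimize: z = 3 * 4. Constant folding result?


3 * 4 = 12 at compile time
Optimized: z = 12


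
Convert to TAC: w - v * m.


Break into single-operator statements:
t1 = v * m
t2 = w - t1


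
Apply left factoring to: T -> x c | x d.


Common prefix: 'x'
Factored: T -> x T', T' -> c | d


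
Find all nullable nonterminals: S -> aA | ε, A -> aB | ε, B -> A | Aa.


A nonterminal is nullable iff some alternative derives ε (directly, or every symbol in it is nullable)
Nullable: {A, B, S}


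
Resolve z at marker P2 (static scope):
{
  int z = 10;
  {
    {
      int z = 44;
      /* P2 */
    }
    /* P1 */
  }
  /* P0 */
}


z declared in the same block as P2
z = 44


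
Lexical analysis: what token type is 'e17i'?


Pattern: letter/underscore followed by alphanumerics, not a keyword
Type: IDENTIFIER


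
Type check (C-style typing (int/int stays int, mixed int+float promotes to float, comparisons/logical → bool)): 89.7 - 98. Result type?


Operand types: float - int
Rule: mixed int/float promotes to float; int/int stays int
Result type: float


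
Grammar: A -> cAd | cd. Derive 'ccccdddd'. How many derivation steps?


Derivation: A => cAd => ccAdd => cccAddd => ccccdddd
Steps: 4


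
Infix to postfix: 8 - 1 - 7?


Left to right (same or higher precedence on left)
Postfix: 8 1 - 7 -


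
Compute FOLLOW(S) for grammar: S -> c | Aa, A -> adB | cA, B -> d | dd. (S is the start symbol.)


$ ∈ FOLLOW(S). For each A -> αBβ: add FIRST(β)\{ε} to FOLLOW(B); if β nullable, add FOLLOW(A).
FOLLOW(S) = {$}


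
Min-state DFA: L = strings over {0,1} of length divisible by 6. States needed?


Track length mod 6: states 0..5, accept at 0
Minimal DFA: 6 states


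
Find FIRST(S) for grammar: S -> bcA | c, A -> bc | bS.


Per alternative of S: FIRST(bcA) = {b}; FIRST(c) = {c}
FIRST(S) = {b, c}


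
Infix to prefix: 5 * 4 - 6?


left-to-right (same/higher precedence on left): tree is (- (* 5 4) 6)
Prefix: - * 5 4 6


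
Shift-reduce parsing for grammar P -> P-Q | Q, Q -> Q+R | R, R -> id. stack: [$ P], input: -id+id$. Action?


shift '-' to continue P -> P-Q
Action: shift


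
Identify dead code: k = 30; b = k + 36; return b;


k is read by b's definition; b is returned
No dead code


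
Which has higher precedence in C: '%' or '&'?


'%' is multiplicative (level 10); '&' is bitwise AND (level 5)
Higher level binds tighter
'%' has higher precedence than '&'


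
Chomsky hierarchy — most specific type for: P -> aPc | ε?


Single nonterminal LHS, but a^n c^n is not regular
Classification: Type 2 (Context-Free)


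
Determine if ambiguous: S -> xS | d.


right-linear, alternatives start with distinct terminals 'x' vs 'd': unique leftmost derivation
Unambiguous


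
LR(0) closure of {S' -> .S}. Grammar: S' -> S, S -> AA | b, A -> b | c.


Start: S' -> .S
For each item with dot before a nonterminal B, add B -> .γ for every B-production
Closure: [S' -> .S, S -> .AA, S -> .b, A -> .b, A -> .c]


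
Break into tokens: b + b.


Scan left to right, longest-match per lexeme
Tokens: ID(b), OP(+), ID(b)


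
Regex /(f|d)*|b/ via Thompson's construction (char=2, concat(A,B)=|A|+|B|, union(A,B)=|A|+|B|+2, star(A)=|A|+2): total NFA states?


Syntax tree has 3 char leaf(s), 2 union(s), 1 star(s)
chars contribute 3×2 = 6; each union adds +2; each star adds +2
Total: 6 + 4 + 2 = 12 states


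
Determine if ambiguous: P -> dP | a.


right-linear, alternatives start with distinct terminals 'd' vs 'a': unique leftmost derivation
Unambiguous


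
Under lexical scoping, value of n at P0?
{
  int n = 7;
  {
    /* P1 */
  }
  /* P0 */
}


n declared in the same block as P0
n = 7


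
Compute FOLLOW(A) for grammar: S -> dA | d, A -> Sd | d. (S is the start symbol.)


$ ∈ FOLLOW(S). For each A -> αBβ: add FIRST(β)\{ε} to FOLLOW(B); if β nullable, add FOLLOW(A).
FOLLOW(A) = {$, d}


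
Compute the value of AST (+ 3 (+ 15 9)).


Evaluate inner: (+ 15 9) = 24
Evaluate root: (+ 3 24) = 27
Result: 27


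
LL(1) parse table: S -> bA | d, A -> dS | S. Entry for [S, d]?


For [S, d]: 'd' ∈ FIRST(d)
Entry: S -> d


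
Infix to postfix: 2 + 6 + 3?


Left to right (same or higher precedence on left)
Postfix: 2 6 + 3 +


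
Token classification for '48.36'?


Pattern: digits with a decimal point
Type: FLOAT_LITERAL


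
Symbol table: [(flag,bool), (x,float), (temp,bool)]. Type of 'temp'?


Lookup 'temp' → type bool


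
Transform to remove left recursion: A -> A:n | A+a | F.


Left-recursive alternatives: A:n, A+a; non-recursive: F
Introduce A': A -> FA', A' -> :nA' | +aA' | ε


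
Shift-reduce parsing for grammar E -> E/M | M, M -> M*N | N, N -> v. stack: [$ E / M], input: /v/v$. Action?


handle 'E/M' on top; lookahead ∈ FOLLOW(E) = {/, $}
Action: reduce (E -> E/M)


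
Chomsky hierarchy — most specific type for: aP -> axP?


LHS has context (more than one symbol) and |LHS| ≤ |RHS|
Classification: Type 1 (Context-Sensitive)


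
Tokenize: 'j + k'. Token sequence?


Scan left to right, longest-match per lexeme
Tokens: ID(j), OP(+), ID(k)


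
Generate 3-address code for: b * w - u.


Break into single-operator statements:
t1 = b * w
t2 = t1 - u


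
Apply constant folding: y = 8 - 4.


8 - 4 = 4 at compile time
Optimized: y = 4


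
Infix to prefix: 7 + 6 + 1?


left-to-right (same/higher precedence on left): tree is (+ (+ 7 6) 1)
Prefix: + + 7 6 1


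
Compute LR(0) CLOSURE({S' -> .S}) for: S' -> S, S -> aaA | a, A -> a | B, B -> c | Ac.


Start: S' -> .S
For each item with dot before a nonterminal B, add B -> .γ for every B-production
Closure: [S' -> .S, S -> .aaA, S -> .a]


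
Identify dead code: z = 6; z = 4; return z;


first assignment to z is overwritten before any read
Dead: 'z = 6'


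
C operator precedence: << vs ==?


'<<' is shift (level 8); '==' is equality (level 6)
Higher level binds tighter
'<<' has higher precedence than '=='


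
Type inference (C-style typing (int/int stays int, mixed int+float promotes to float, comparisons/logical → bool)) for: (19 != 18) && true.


Operand types: bool && bool
Rule: logical operators take bool operands and yield bool
Result type: bool


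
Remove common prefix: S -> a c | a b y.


Common prefix: 'a'
Factored: S -> a S', S' -> c | b y


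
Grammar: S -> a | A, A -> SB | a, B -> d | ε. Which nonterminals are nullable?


A nonterminal is nullable iff some alternative derives ε (directly, or every symbol in it is nullable)
Nullable: {B}


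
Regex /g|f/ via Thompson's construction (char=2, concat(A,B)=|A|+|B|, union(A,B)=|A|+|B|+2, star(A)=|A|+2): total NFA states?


Syntax tree has 2 char leaf(s), 1 union(s), 0 star(s)
chars contribute 2×2 = 4; each union adds +2; each star adds +2
Total: 4 + 2 + 0 = 6 states


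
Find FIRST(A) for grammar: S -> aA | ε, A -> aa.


Per alternative of A: FIRST(aa) = {a}
FIRST(A) = {a}


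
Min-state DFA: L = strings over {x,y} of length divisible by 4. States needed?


Track length mod 4: states 0..3, accept at 0
Minimal DFA: 4 states


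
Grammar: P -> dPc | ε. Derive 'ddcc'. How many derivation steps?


Derivation: P => dPc => ddPcc => ddcc
Steps: 3


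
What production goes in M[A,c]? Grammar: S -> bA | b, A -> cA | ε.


For [A, c]: 'c' ∈ FIRST(cA)
Entry: A -> cA


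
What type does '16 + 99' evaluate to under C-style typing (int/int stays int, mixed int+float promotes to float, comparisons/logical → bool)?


Operand types: int + int
Rule: mixed int/float promotes to float; int/int stays int
Result type: int


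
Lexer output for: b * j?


Scan left to right, longest-match per lexeme
Tokens: ID(b), OP(*), ID(j)


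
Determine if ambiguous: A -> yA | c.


right-linear, alternatives start with distinct terminals 'y' vs 'c': unique leftmost derivation
Unambiguous


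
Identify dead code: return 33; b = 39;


statement follows a return and is unreachable
Dead: 'b = 39'


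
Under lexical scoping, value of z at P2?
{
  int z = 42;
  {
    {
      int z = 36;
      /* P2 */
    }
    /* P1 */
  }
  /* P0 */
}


z declared in the same block as P2
z = 36


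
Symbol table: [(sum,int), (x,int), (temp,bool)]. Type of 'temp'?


Lookup 'temp' → type bool


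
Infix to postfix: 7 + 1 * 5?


* has higher precedence, evaluate 1*5 first
Postfix: 7 1 5 * +


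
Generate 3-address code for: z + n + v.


Break into single-operator statements:
t1 = z + n
t2 = t1 + v


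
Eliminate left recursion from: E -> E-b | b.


Left-recursive alternatives: E-b; non-recursive: b
Introduce E': E -> bE', E' -> -bE' | ε


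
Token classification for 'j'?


Pattern: letter/underscore followed by alphanumerics, not a keyword
Type: IDENTIFIER


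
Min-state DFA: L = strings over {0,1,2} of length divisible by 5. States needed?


Track length mod 5: states 0..4, accept at 0
Minimal DFA: 5 states


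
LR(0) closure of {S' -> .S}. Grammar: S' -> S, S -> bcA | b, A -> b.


Start: S' -> .S
For each item with dot before a nonterminal B, add B -> .γ for every B-production
Closure: [S' -> .S, S -> .bcA, S -> .b]


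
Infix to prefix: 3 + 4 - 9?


left-to-right (same/higher precedence on left): tree is (- (+ 3 4) 9)
Prefix: - + 3 4 9


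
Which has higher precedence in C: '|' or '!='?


'!=' is equality (level 6); '|' is bitwise OR (level 3)
Higher level binds tighter
'!=' has higher precedence than '|'


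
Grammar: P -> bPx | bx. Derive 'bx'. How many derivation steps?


Derivation: P => bx
Steps: 1


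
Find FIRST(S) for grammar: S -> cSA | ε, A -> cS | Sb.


Per alternative of S: FIRST(cSA) = {c}; FIRST(ε) = {ε}
FIRST(S) = {c, ε}


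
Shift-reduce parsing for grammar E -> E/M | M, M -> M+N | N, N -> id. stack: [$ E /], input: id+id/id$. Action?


no handle ('E/' is not any RHS); shift 'id'
Action: shift


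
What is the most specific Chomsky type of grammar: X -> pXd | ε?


Single nonterminal LHS, but p^n d^n is not regular
Classification: Type 2 (Context-Free)


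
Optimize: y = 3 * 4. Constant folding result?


3 * 4 = 12 at compile time
Optimized: y = 12


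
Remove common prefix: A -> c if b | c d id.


Common prefix: 'c'
Factored: A -> c A', A' -> if b | d id


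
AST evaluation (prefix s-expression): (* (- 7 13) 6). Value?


Evaluate inner: (- 7 13) = -6
Evaluate root: (* -6 6) = -36
Result: -36


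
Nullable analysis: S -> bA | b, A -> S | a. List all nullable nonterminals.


A nonterminal is nullable iff some alternative derives ε (directly, or every symbol in it is nullable)
Nullable: {}


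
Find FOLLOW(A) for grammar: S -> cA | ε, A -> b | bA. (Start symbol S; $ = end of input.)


$ ∈ FOLLOW(S). For each A -> αBβ: add FIRST(β)\{ε} to FOLLOW(B); if β nullable, add FOLLOW(A).
FOLLOW(A) = {$}


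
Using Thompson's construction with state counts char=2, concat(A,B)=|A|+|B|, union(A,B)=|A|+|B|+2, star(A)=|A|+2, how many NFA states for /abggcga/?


Syntax tree has 7 char leaf(s), 0 union(s), 0 star(s)
chars contribute 7×2 = 14; each union adds +2; each star adds +2
Total: 14 + 0 + 0 = 14 states


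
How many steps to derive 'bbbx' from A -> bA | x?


Derivation: A => bA => bbA => bbbA => bbbx
Steps: 4


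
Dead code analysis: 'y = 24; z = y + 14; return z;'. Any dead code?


y is read by z's definition; z is returned
No dead code


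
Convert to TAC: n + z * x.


Break into single-operator statements:
t1 = z * x
t2 = n + t1


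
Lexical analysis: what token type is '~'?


Pattern: operator symbol
Type: OPERATOR


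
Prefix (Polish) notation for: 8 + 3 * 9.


'*' binds tighter: tree is (+ 8 (* 3 9))
Prefix: + 8 * 3 9


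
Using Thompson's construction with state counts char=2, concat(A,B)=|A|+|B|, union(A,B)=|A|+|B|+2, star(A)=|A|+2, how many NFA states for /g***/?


Syntax tree has 1 char leaf(s), 0 union(s), 3 star(s)
chars contribute 1×2 = 2; each union adds +2; each star adds +2
Total: 2 + 0 + 6 = 8 states


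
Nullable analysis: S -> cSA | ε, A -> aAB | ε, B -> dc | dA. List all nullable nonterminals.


A nonterminal is nullable iff some alternative derives ε (directly, or every symbol in it is nullable)
Nullable: {A, S}


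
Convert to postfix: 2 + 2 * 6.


* has higher precedence, evaluate 2*6 first
Postfix: 2 2 6 * +


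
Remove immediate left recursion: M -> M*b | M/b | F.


Left-recursive alternatives: M*b, M/b; non-recursive: F
Introduce M': M -> FM', M' -> *bM' | /bM' | ε


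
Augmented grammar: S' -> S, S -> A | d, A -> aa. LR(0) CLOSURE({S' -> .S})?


Start: S' -> .S
For each item with dot before a nonterminal B, add B -> .γ for every B-production
Closure: [S' -> .S, S -> .A, S -> .d, A -> .aa]


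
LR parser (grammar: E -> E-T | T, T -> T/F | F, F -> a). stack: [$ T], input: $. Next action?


lookahead ∉ {/} so T won't extend; reduce E -> T
Action: reduce (E -> T)


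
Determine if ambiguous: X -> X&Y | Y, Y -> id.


precedence layered via separate nonterminal Y: deterministic
Unambiguous


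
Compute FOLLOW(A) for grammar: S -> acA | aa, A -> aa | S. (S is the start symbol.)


$ ∈ FOLLOW(S). For each A -> αBβ: add FIRST(β)\{ε} to FOLLOW(B); if β nullable, add FOLLOW(A).
FOLLOW(A) = {$}


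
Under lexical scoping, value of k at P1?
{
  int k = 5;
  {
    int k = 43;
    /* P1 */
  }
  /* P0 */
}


k declared in the same block as P1
k = 43


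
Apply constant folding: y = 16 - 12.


16 - 12 = 4 at compile time
Optimized: y = 4


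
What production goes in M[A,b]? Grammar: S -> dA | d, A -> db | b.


For [A, b]: 'b' ∈ FIRST(b)
Entry: A -> b


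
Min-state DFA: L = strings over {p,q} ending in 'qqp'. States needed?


Track the longest suffix of input matching a prefix of 'qqp': 4 classes (prefixes of length 0..3)
Minimal DFA: 4 states


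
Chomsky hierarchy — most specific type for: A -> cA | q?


Right-linear: every RHS is a terminal or a terminal followed by one nonterminal
Classification: Type 3 (Regular)


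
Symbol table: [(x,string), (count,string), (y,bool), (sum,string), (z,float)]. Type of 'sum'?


Lookup 'sum' → type string


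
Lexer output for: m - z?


Scan left to right, longest-match per lexeme
Tokens: ID(m), OP(-), ID(z)


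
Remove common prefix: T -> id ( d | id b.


Common prefix: 'id'
Factored: T -> id T', T' -> ( d | b


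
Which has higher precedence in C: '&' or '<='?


'<=' is relational (level 7); '&' is bitwise AND (level 5)
Higher level binds tighter
'<=' has higher precedence than '&'


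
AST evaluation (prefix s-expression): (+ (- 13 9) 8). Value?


Evaluate inner: (- 13 9) = 4
Evaluate root: (+ 4 8) = 12
Result: 12


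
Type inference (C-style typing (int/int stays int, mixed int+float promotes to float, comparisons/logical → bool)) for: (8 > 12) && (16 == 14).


Operand types: bool && bool
Rule: logical operators take bool operands and yield bool
Result type: bool


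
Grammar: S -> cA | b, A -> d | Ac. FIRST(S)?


Per alternative of S: FIRST(cA) = {c}; FIRST(b) = {b}
FIRST(S) = {b, c}


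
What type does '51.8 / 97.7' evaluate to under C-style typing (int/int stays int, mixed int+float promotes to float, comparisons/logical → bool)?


Operand types: float / float
Rule: mixed int/float promotes to float; int/int stays int
Result type: float


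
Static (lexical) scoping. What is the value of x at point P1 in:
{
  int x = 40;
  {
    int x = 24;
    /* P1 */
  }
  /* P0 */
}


x declared in the same block as P1
x = 24


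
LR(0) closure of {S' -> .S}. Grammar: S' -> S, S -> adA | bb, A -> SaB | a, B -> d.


Start: S' -> .S
For each item with dot before a nonterminal B, add B -> .γ for every B-production
Closure: [S' -> .S, S -> .adA, S -> .bb]


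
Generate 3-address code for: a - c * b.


Break into single-operator statements:
t1 = c * b
t2 = a - t1


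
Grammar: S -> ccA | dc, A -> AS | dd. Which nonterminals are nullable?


A nonterminal is nullable iff some alternative derives ε (directly, or every symbol in it is nullable)
Nullable: {}


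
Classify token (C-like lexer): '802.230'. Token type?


Pattern: digits with a decimal point
Type: FLOAT_LITERAL


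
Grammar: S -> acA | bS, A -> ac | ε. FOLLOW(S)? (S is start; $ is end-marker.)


$ ∈ FOLLOW(S). For each A -> αBβ: add FIRST(β)\{ε} to FOLLOW(B); if β nullable, add FOLLOW(A).
FOLLOW(S) = {$}


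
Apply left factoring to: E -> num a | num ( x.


Common prefix: 'num'
Factored: E -> num E', E' -> a | ( x


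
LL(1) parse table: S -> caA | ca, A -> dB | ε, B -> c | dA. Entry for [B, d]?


For [B, d]: 'd' ∈ FIRST(dA)
Entry: B -> dA


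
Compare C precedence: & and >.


'>' is relational (level 7); '&' is bitwise AND (level 5)
Higher level binds tighter
'>' has higher precedence than '&'


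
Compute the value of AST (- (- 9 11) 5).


Evaluate inner: (- 9 11) = -2
Evaluate root: (- -2 5) = -7
Result: -7


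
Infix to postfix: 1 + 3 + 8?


Left to right (same or higher precedence on left)
Postfix: 1 3 + 8 +


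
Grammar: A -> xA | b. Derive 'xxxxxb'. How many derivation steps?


Derivation: A => xA => xxA => xxxA => xxxxA => xxxxxA => xxxxxb
Steps: 6


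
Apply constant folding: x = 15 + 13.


15 + 13 = 28 at compile time
Optimized: x = 28


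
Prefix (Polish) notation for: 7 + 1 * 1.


'*' binds tighter: tree is (+ 7 (* 1 1))
Prefix: + 7 * 1 1


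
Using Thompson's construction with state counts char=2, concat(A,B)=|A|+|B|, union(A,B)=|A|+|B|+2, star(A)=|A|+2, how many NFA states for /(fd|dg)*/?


Syntax tree has 4 char leaf(s), 1 union(s), 1 star(s)
chars contribute 4×2 = 8; each union adds +2; each star adds +2
Total: 8 + 2 + 2 = 12 states


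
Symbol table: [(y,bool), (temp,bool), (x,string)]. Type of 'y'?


Lookup 'y' → type bool


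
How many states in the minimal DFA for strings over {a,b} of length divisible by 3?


Track length mod 3: states 0..2, accept at 0
Minimal DFA: 3 states


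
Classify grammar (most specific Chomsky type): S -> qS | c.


Right-linear: every RHS is a terminal or a terminal followed by one nonterminal
Classification: Type 3 (Regular)


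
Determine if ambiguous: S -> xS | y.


right-linear, alternatives start with distinct terminals 'x' vs 'y': unique leftmost derivation
Unambiguous


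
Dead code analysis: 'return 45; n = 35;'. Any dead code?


statement follows a return and is unreachable
Dead: 'n = 35'


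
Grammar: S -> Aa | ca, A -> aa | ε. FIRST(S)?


Per alternative of S: FIRST(Aa) = {a}; FIRST(ca) = {c}
FIRST(S) = {a, c}


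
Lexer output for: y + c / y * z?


Scan left to right, longest-match per lexeme
Tokens: ID(y), OP(+), ID(c), OP(/), ID(y), OP(*), ID(z)
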